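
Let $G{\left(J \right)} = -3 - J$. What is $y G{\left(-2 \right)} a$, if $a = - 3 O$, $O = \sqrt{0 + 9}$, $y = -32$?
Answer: $-288$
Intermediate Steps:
$O = 3$ ($O = \sqrt{9} = 3$)
$a = -9$ ($a = \left(-3\right) 3 = -9$)
$y G{\left(-2 \right)} a = - 32 \left(-3 - -2\right) \left(-9\right) = - 32 \left(-3 + 2\right) \left(-9\right) = \left(-32\right) \left(-1\right) \left(-9\right) = 32 \left(-9\right) = -288$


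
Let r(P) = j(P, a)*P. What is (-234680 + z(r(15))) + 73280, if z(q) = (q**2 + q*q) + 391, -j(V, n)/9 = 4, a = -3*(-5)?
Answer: 422191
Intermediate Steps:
a = 15
j(V, n) = -36 (j(V, n) = -9*4 = -36)
r(P) = -36*P
z(q) = 391 + 2*q**2 (z(q) = (q**2 + q**2) + 391 = 2*q**2 + 391 = 391 + 2*q**2)
(-234680 + z(r(15))) + 73280 = (-234680 + (391 + 2*(-36*15)**2)) + 73280 = (-234680 + (391 + 2*(-540)**2)) + 73280 = (-234680 + (391 + 2*291600)) + 73280 = (-234680 + (391 + 583200)) + 73280 = (-234680 + 583591) + 73280 = 348911 + 73280 = 422191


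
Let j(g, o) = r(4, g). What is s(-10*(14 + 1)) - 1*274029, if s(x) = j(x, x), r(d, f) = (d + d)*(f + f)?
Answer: -276429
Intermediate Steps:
r(d, f) = 4*d*f (r(d, f) = (2*d)*(2*f) = 4*d*f)
j(g, o) = 16*g (j(g, o) = 4*4*g = 16*g)
s(x) = 16*x
s(-10*(14 + 1)) - 1*274029 = 16*(-10*(14 + 1)) - 1*274029 = 16*(-10*15) - 274029 = 16*(-150) - 274029 = -2400 - 274029 = -276429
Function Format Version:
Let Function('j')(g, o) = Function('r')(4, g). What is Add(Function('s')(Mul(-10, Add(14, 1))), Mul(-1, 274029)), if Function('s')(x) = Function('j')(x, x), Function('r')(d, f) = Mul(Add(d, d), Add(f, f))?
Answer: -276429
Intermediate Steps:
Function('r')(d, f) = Mul(4, d, f) (Function('r')(d, f) = Mul(Mul(2, d), Mul(2, f)) = Mul(4, d, f))
Function('j')(g, o) = Mul(16, g) (Function('j')(g, o) = Mul(4, 4, g) = Mul(16, g))
Function('s')(x) = Mul(16, x)
Add(Function('s')(Mul(-10, Add(14, 1))), Mul(-1, 274029)) = Add(Mul(16, Mul(-10, Add(14, 1))), Mul(-1, 274029)) = Add(Mul(16, Mul(-10, 15)), -274029) = Add(Mul(16, -150), -274029) = Add(-2400, -274029) = -276429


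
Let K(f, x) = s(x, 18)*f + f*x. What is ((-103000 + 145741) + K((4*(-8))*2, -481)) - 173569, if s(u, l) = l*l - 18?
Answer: -119628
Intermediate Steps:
s(u, l) = -18 + l**2 (s(u, l) = l**2 - 18 = -18 + l**2)
K(f, x) = 306*f + f*x (K(f, x) = (-18 + 18**2)*f + f*x = (-18 + 324)*f + f*x = 306*f + f*x)
((-103000 + 145741) + K((4*(-8))*2, -481)) - 173569 = ((-103000 + 145741) + ((4*(-8))*2)*(306 - 481)) - 173569 = (42741 - 32*2*(-175)) - 173569 = (42741 - 64*(-175)) - 173569 = (42741 + 11200) - 173569 = 53941 - 173569 = -119628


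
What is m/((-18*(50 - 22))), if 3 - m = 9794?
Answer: 9791/504 ≈ 19.427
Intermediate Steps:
m = -9791 (m = 3 - 1*9794 = 3 - 9794 = -9791)
m/((-18*(50 - 22))) = -9791*(-1/(18*(50 - 22))) = -9791/((-18*28)) = -9791/(-504) = -9791*(-1/504) = 9791/504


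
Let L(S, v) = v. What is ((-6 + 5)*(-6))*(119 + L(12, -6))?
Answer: 678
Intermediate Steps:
((-6 + 5)*(-6))*(119 + L(12, -6)) = ((-6 + 5)*(-6))*(119 - 6) = -1*(-6)*113 = 6*113 = 678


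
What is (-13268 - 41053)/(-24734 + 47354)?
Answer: -18107/7540 ≈ -2.4015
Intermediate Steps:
(-13268 - 41053)/(-24734 + 47354) = -54321/22620 = -54321*1/22620 = -18107/7540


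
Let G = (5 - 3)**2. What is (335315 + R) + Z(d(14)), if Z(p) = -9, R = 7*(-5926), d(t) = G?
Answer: 293824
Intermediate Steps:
G = 4 (G = 2**2 = 4)
d(t) = 4
R = -41482
(335315 + R) + Z(d(14)) = (335315 - 41482) - 9 = 293833 - 9 = 293824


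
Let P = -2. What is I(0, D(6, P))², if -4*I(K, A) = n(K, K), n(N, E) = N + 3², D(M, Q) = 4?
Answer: 81/16 ≈ 5.0625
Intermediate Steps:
n(N, E) = 9 + N (n(N, E) = N + 9 = 9 + N)
I(K, A) = -9/4 - K/4 (I(K, A) = -(9 + K)/4 = -9/4 - K/4)
I(0, D(6, P))² = (-9/4 - ¼*0)² = (-9/4 + 0)² = (-9/4)² = 81/16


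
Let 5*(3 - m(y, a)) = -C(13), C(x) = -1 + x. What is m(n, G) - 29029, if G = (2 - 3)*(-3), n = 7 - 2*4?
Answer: -145118/5 ≈ -29024.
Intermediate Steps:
n = -1 (n = 7 - 8 = -1)
G = 3 (G = -1*(-3) = 3)
m(y, a) = 27/5 (m(y, a) = 3 - (-1)*(-1 + 13)/5 = 3 - (-1)*12/5 = 3 - ⅕*(-12) = 3 + 12/5 = 27/5)
m(n, G) - 29029 = 27/5 - 29029 = -145118/5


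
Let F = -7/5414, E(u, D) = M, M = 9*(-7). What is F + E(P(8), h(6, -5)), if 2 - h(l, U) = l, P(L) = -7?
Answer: -341089/5414 ≈ -63.001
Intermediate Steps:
h(l, U) = 2 - l
M = -63
E(u, D) = -63
F = -7/5414 (F = (1/5414)*(-7) = -7/5414 ≈ -0.0012929)
F + E(P(8), h(6, -5)) = -7/5414 - 63 = -341089/5414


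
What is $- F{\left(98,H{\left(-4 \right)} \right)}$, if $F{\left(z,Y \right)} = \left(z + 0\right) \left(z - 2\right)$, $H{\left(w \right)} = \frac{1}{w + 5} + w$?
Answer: $-9408$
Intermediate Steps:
$H{\left(w \right)} = w + \frac{1}{5 + w}$ ($H{\left(w \right)} = \frac{1}{5 + w} + w = w + \frac{1}{5 + w}$)
$F{\left(z,Y \right)} = z \left(-2 + z\right)$
$- F{\left(98,H{\left(-4 \right)} \right)} = - 98 \left(-2 + 98\right) = - 98 \cdot 96 = \left(-1\right) 9408 = -9408$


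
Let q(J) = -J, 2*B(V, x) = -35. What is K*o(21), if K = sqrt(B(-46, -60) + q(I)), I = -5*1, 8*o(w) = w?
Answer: 105*I*sqrt(2)/16 ≈ 9.2808*I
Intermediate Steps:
o(w) = w/8
I = -5
B(V, x) = -35/2 (B(V, x) = (1/2)*(-35) = -35/2)
K = 5*I*sqrt(2)/2 (K = sqrt(-35/2 - 1*(-5)) = sqrt(-35/2 + 5) = sqrt(-25/2) = 5*I*sqrt(2)/2 ≈ 3.5355*I)
K*o(21) = (5*I*sqrt(2)/2)*((1/8)*21) = (5*I*sqrt(2)/2)*(21/8) = 105*I*sqrt(2)/16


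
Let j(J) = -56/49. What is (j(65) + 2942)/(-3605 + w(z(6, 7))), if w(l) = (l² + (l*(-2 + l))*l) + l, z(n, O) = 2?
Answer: -20586/25193 ≈ -0.81713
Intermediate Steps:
j(J) = -8/7 (j(J) = -56*1/49 = -8/7)
w(l) = l + l² + l²*(-2 + l) (w(l) = (l² + l²*(-2 + l)) + l = l + l² + l²*(-2 + l))
(j(65) + 2942)/(-3605 + w(z(6, 7))) = (-8/7 + 2942)/(-3605 + 2*(1 + 2² - 1*2)) = 20586/(7*(-3605 + 2*(1 + 4 - 2))) = 20586/(7*(-3605 + 2*3)) = 20586/(7*(-3605 + 6)) = (20586/7)/(-3599) = (20586/7)*(-1/3599) = -20586/25193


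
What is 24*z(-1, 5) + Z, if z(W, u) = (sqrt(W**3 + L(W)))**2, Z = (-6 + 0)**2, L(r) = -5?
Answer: -108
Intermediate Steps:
Z = 36 (Z = (-6)**2 = 36)
z(W, u) = -5 + W**3 (z(W, u) = (sqrt(W**3 - 5))**2 = (sqrt(-5 + W**3))**2 = -5 + W**3)
24*z(-1, 5) + Z = 24*(-5 + (-1)**3) + 36 = 24*(-5 - 1) + 36 = 24*(-6) + 36 = -144 + 36 = -108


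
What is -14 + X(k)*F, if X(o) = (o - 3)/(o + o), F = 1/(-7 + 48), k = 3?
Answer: -14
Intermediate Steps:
F = 1/41 ≈ 0.024390
X(o) = (-3 + o)/(2*o) (X(o) = (-3 + o)/((2*o)) = (-3 + o)*(1/(2*o)) = (-3 + o)/(2*o))
-14 + X(k)*F = -14 + ((½)*(-3 + 3)/3)*(1/41) = -14 + ((½)*(⅓)*0)*(1/41) = -14 + 0*(1/41) = -14 + 0 = -14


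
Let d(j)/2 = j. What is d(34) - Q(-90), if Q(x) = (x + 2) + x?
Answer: 246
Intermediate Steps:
Q(x) = 2 + 2*x (Q(x) = (2 + x) + x = 2 + 2*x)
d(j) = 2*j
d(34) - Q(-90) = 2*34 - (2 + 2*(-90)) = 68 - (2 - 180) = 68 - 1*(-178) = 68 + 178 = 246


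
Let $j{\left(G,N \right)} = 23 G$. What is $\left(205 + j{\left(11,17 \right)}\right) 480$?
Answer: $219840$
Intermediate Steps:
$\left(205 + j{\left(11,17 \right)}\right) 480 = \left(205 + 23 \cdot 11\right) 480 = \left(205 + 253\right) 480 = 458 \cdot 480 = 219840$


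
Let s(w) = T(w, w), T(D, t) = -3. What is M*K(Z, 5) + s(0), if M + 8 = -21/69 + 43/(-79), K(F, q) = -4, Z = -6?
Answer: 58861/1817 ≈ 32.395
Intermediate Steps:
M = -16078/1817 (M = -8 + (-21/69 + 43/(-79)) = -8 + (-21*1/69 + 43*(-1/79)) = -8 + (-7/23 - 43/79) = -8 - 1542/1817 = -16078/1817 ≈ -8.8486)
s(w) = -3
M*K(Z, 5) + s(0) = -16078/1817*(-4) - 3 = 64312/1817 - 3 = 58861/1817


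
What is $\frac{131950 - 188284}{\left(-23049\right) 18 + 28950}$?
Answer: $\frac{9389}{64322} \approx 0.14597$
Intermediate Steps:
$\frac{131950 - 188284}{\left(-23049\right) 18 + 28950} = - \frac{56334}{-414882 + 28950} = - \frac{56334}{-385932} = \left(-56334\right) \left(- \frac{1}{385932}\right) = \frac{9389}{64322}$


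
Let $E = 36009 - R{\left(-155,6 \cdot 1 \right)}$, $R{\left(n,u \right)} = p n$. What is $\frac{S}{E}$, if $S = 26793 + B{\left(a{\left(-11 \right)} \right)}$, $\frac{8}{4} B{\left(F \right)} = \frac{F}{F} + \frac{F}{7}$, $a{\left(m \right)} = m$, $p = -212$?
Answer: $\frac{187549}{22043} \approx 8.5083$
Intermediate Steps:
$B{\left(F \right)} = \frac{1}{2} + \frac{F}{14}$ ($B{\left(F \right)} = \frac{\frac{F}{F} + \frac{F}{7}}{2} = \frac{1 + F \frac{1}{7}}{2} = \frac{1 + \frac{F}{7}}{2} = \frac{1}{2} + \frac{F}{14}$)
$R{\left(n,u \right)} = - 212 n$
$E = 3149$ ($E = 36009 - \left(-212\right) \left(-155\right) = 36009 - 32860 = 3149$)
$S = \frac{187549}{7}$ ($S = 26793 + \left(\frac{1}{2} + \frac{1}{14} \left(-11\right)\right) = 26793 + \left(\frac{1}{2} - \frac{11}{14}\right) = 26793 - \frac{2}{7} = \frac{187549}{7} \approx 26793.0$)
$\frac{S}{E} = \frac{187549}{7 \cdot 3149} = \frac{187549}{7} \cdot \frac{1}{3149} = \frac{187549}{22043}$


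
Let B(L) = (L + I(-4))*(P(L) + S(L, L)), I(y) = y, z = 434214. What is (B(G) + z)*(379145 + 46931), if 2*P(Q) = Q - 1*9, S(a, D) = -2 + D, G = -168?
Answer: 203952355376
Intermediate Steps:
P(Q) = -9/2 + Q/2 (P(Q) = (Q - 1*9)/2 = (Q - 9)/2 = (-9 + Q)/2 = -9/2 + Q/2)
B(L) = (-4 + L)*(-13/2 + 3*L/2) (B(L) = (L - 4)*((-9/2 + L/2) + (-2 + L)) = (-4 + L)*(-13/2 + 3*L/2))
(B(G) + z)*(379145 + 46931) = ((26 - 25/2*(-168) + (3/2)*(-168)**2) + 434214)*(379145 + 46931) = ((26 + 2100 + (3/2)*28224) + 434214)*426076 = ((26 + 2100 + 42336) + 434214)*426076 = (44462 + 434214)*426076 = 478676*426076 = 203952355376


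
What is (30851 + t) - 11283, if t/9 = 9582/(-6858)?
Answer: 2483539/127 ≈ 19555.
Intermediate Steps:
t = -1597/127 (t = 9*(9582/(-6858)) = 9*(9582*(-1/6858)) = 9*(-1597/1143) = -1597/127 ≈ -12.575)
(30851 + t) - 11283 = (30851 - 1597/127) - 11283 = 3916480/127 - 11283 = 2483539/127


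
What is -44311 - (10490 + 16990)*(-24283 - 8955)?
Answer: 913335929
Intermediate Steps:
-44311 - (10490 + 16990)*(-24283 - 8955) = -44311 - 27480*(-33238) = -44311 - 1*(-913380240) = -44311 + 913380240 = 913335929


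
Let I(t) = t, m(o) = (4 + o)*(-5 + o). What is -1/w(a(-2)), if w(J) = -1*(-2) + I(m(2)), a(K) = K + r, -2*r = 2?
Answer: 1/16 ≈ 0.062500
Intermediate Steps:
r = -1 (r = -1/2*2 = -1)
a(K) = -1 + K (a(K) = K - 1 = -1 + K)
m(o) = (-5 + o)*(4 + o)
w(J) = -16 (w(J) = -1*(-2) + (-20 + 2**2 - 1*2) = 2 + (-20 + 4 - 2) = 2 - 18 = -16)
-1/w(a(-2)) = -1/(-16) = -1*(-1/16) = 1/16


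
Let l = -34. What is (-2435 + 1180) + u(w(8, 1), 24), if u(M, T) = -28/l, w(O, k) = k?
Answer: -21321/17 ≈ -1254.2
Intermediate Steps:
u(M, T) = 14/17 (u(M, T) = -28/(-34) = -28*(-1/34) = 14/17)
(-2435 + 1180) + u(w(8, 1), 24) = (-2435 + 1180) + 14/17 = -1255 + 14/17 = -21321/17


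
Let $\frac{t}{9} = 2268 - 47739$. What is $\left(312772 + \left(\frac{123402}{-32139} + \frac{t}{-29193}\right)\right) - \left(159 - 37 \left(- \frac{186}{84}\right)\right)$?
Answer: $\frac{456146091738515}{1459474842} \approx 3.1254 \cdot 10^{5}$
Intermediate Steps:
$t = -409239$ ($t = 9 \left(2268 - 47739\right) = 9 \left(-45471\right) = -409239$)
$\left(312772 + \left(\frac{123402}{-32139} + \frac{t}{-29193}\right)\right) - \left(159 - 37 \left(- \frac{186}{84}\right)\right) = \left(312772 + \left(\frac{123402}{-32139} - \frac{409239}{-29193}\right)\right) - \left(159 - 37 \left(- \frac{186}{84}\right)\right) = \left(312772 + \left(123402 \left(- \frac{1}{32139}\right) - - \frac{136413}{9731}\right)\right) - \left(159 - 37 \left(\left(-186\right) \frac{1}{84}\right)\right) = \left(312772 + \left(- \frac{41134}{10713} + \frac{136413}{9731}\right)\right) + \left(37 \left(- \frac{31}{14}\right) - 159\right) = \left(312772 + \frac{1061117515}{104248203}\right) - \frac{3373}{14} = \frac{32606980066231}{104248203} - \frac{3373}{14} = \frac{456146091738515}{1459474842}$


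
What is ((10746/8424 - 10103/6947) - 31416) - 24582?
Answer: -60687018151/1083732 ≈ -55998.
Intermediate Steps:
((10746/8424 - 10103/6947) - 31416) - 24582 = ((10746*(1/8424) - 10103*1/6947) - 31416) - 24582 = ((199/156 - 10103/6947) - 31416) - 24582 = (-193615/1083732 - 31416) - 24582 = -34046718127/1083732 - 24582 = -60687018151/1083732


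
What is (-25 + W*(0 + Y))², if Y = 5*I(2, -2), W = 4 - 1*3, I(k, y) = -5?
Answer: 2500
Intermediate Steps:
W = 1 (W = 4 - 3 = 1)
Y = -25 (Y = 5*(-5) = -25)
(-25 + W*(0 + Y))² = (-25 + 1*(0 - 25))² = (-25 + 1*(-25))² = (-25 - 25)² = (-50)² = 2500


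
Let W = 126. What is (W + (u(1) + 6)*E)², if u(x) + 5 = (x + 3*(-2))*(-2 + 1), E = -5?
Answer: 9216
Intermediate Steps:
u(x) = 1 - x (u(x) = -5 + (x + 3*(-2))*(-2 + 1) = -5 + (x - 6)*(-1) = -5 + (-6 + x)*(-1) = -5 + (6 - x) = 1 - x)
(W + (u(1) + 6)*E)² = (126 + ((1 - 1*1) + 6)*(-5))² = (126 + ((1 - 1) + 6)*(-5))² = (126 + (0 + 6)*(-5))² = (126 + 6*(-5))² = (126 - 30)² = 96² = 9216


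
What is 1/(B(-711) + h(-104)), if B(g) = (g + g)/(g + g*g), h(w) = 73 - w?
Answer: 355/62834 ≈ 0.0056498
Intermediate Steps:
B(g) = 2*g/(g + g**2) (B(g) = (2*g)/(g + g**2) = 2*g/(g + g**2))
1/(B(-711) + h(-104)) = 1/(2/(1 - 711) + (73 - 1*(-104))) = 1/(2/(-710) + (73 + 104)) = 1/(2*(-1/710) + 177) = 1/(-1/355 + 177) = 1/(62834/355) = 355/62834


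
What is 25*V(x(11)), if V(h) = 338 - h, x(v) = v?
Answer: 8175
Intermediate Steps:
25*V(x(11)) = 25*(338 - 1*11) = 25*(338 - 11) = 25*327 = 8175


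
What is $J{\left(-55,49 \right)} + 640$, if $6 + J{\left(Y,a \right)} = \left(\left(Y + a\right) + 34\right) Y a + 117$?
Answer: $-74709$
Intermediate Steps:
$J{\left(Y,a \right)} = 111 + Y a \left(34 + Y + a\right)$ ($J{\left(Y,a \right)} = -6 + \left(\left(\left(Y + a\right) + 34\right) Y a + 117\right) = -6 + \left(\left(34 + Y + a\right) Y a + 117\right) = -6 + \left(Y \left(34 + Y + a\right) a + 117\right) = -6 + \left(Y a \left(34 + Y + a\right) + 117\right) = -6 + \left(117 + Y a \left(34 + Y + a\right)\right) = 111 + Y a \left(34 + Y + a\right)$)
$J{\left(-55,49 \right)} + 640 = \left(111 - 55 \cdot 49^{2} + 49 \left(-55\right)^{2} + 34 \left(-55\right) 49\right) + 640 = \left(111 - 132055 + 49 \cdot 3025 - 91630\right) + 640 = \left(111 - 132055 + 148225 - 91630\right) + 640 = -75349 + 640 = -74709$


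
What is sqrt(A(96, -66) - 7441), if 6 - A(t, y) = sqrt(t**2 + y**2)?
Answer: sqrt(-7435 - 6*sqrt(377)) ≈ 86.899*I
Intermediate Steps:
A(t, y) = 6 - sqrt(t**2 + y**2)
sqrt(A(96, -66) - 7441) = sqrt((6 - sqrt(96**2 + (-66)**2)) - 7441) = sqrt((6 - sqrt(9216 + 4356)) - 7441) = sqrt((6 - sqrt(13572)) - 7441) = sqrt((6 - 6*sqrt(377)) - 7441) = sqrt(-7435 - 6*sqrt(377))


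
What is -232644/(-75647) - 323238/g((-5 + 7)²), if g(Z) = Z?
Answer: -12225527205/151294 ≈ -80806.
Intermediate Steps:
-232644/(-75647) - 323238/g((-5 + 7)²) = -232644/(-75647) - 323238/(-5 + 7)² = -232644*(-1/75647) - 323238/(2²) = 232644/75647 - 323238/4 = 232644/75647 - 323238*¼ = 232644/75647 - 161619/2 = -12225527205/151294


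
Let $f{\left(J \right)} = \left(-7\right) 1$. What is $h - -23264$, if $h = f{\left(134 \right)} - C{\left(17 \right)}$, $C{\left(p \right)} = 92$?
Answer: $23165$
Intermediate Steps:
$f{\left(J \right)} = -7$
$h = -99$ ($h = -7 - 92 = -99$)
$h - -23264 = -99 - -23264 = -99 + 23264 = 23165$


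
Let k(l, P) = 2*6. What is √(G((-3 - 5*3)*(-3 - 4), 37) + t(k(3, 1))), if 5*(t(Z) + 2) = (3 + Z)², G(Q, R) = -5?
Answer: √38 ≈ 6.1644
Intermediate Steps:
k(l, P) = 12
t(Z) = -2 + (3 + Z)²/5
√(G((-3 - 5*3)*(-3 - 4), 37) + t(k(3, 1))) = √(-5 + (-2 + (3 + 12)²/5)) = √(-5 + (-2 + (⅕)*15²)) = √(-5 + (-2 + (⅕)*225)) = √(-5 + (-2 + 45)) = √(-5 + 43) = √38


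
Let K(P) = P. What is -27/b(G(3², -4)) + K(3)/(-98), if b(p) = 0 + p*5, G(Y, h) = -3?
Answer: 867/490 ≈ 1.7694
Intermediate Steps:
b(p) = 5*p (b(p) = 0 + 5*p = 5*p)
-27/b(G(3², -4)) + K(3)/(-98) = -27/(5*(-3)) + 3/(-98) = -27/(-15) - 1/98*3 = -27*(-1/15) - 3/98 = 9/5 - 3/98 = 867/490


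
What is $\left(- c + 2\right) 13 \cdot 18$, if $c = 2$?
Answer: $0$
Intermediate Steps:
$\left(- c + 2\right) 13 \cdot 18 = \left(\left(-1\right) 2 + 2\right) 13 \cdot 18 = \left(-2 + 2\right) 13 \cdot 18 = 0 \cdot 13 \cdot 18 = 0 \cdot 18 = 0$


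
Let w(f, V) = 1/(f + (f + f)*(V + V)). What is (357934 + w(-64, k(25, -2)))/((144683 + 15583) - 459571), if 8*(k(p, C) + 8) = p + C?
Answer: -446701633/373532640 ≈ -1.1959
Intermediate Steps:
k(p, C) = -8 + C/8 + p/8 (k(p, C) = -8 + (p + C)/8 = -8 + (C + p)/8 = -8 + (C/8 + p/8) = -8 + C/8 + p/8)
w(f, V) = 1/(f + 4*V*f) (w(f, V) = 1/(f + (2*f)*(2*V)) = 1/(f + 4*V*f))
(357934 + w(-64, k(25, -2)))/((144683 + 15583) - 459571) = (357934 + 1/((-64)*(1 + 4*(-8 + (⅛)*(-2) + (⅛)*25))))/((144683 + 15583) - 459571) = (357934 - 1/(64*(1 + 4*(-8 - ¼ + 25/8))))/(160266 - 459571) = (357934 - 1/(64*(1 + 4*(-41/8))))/(-299305) = (357934 - 1/(64*(1 - 41/2)))*(-1/299305) = (357934 - 1/(64*(-39/2)))*(-1/299305) = (357934 - 1/64*(-2/39))*(-1/299305) = (357934 + 1/1248)*(-1/299305) = (446701633/1248)*(-1/299305) = -446701633/373532640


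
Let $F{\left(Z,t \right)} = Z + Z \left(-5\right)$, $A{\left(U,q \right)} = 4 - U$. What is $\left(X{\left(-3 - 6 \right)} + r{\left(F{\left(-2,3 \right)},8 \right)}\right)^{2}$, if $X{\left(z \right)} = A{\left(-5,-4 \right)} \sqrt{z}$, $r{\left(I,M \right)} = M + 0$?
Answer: $-665 + 432 i \approx -665.0 + 432.0 i$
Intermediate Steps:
$F{\left(Z,t \right)} = - 4 Z$ ($F{\left(Z,t \right)} = Z - 5 Z = - 4 Z$)
$r{\left(I,M \right)} = M$
$X{\left(z \right)} = 9 \sqrt{z}$ ($X{\left(z \right)} = \left(4 - -5\right) \sqrt{z} = \left(4 + 5\right) \sqrt{z} = 9 \sqrt{z}$)
$\left(X{\left(-3 - 6 \right)} + r{\left(F{\left(-2,3 \right)},8 \right)}\right)^{2} = \left(9 \sqrt{-3 - 6} + 8\right)^{2} = \left(9 \sqrt{-9} + 8\right)^{2} = \left(9 \cdot 3 i + 8\right)^{2} = \left(27 i + 8\right)^{2} = \left(8 + 27 i\right)^{2}$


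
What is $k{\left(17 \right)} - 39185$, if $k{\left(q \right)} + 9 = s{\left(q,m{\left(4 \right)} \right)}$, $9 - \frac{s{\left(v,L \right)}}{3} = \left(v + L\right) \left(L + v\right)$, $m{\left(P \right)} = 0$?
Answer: $-40034$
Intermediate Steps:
$s{\left(v,L \right)} = 27 - 3 \left(L + v\right)^{2}$ ($s{\left(v,L \right)} = 27 - 3 \left(v + L\right) \left(L + v\right) = 27 - 3 \left(L + v\right) \left(L + v\right) = 27 - 3 \left(L + v\right)^{2}$)
$k{\left(q \right)} = 18 - 3 q^{2}$ ($k{\left(q \right)} = -9 - \left(-27 + 3 \left(0 + q\right)^{2}\right) = -9 - \left(-27 + 3 q^{2}\right) = 18 - 3 q^{2}$)
$k{\left(17 \right)} - 39185 = \left(18 - 3 \cdot 17^{2}\right) - 39185 = \left(18 - 867\right) - 39185 = -849 - 39185 = -40034$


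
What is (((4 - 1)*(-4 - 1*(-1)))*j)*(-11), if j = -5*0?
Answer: 0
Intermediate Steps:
j = 0
(((4 - 1)*(-4 - 1*(-1)))*j)*(-11) = (((4 - 1)*(-4 - 1*(-1)))*0)*(-11) = ((3*(-4 + 1))*0)*(-11) = ((3*(-3))*0)*(-11) = -9*0*(-11) = 0*(-11) = 0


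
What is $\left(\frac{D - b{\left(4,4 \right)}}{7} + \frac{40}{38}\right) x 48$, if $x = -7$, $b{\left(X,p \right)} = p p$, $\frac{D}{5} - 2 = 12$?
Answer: $- \frac{55968}{19} \approx -2945.7$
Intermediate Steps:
$D = 70$ ($D = 10 + 5 \cdot 12 = 10 + 60 = 70$)
$b{\left(X,p \right)} = p^{2}$
$\left(\frac{D - b{\left(4,4 \right)}}{7} + \frac{40}{38}\right) x 48 = \left(\frac{70 - 4^{2}}{7} + \frac{40}{38}\right) \left(-7\right) 48 = \left(\left(70 - 16\right) \frac{1}{7} + 40 \cdot \frac{1}{38}\right) \left(-7\right) 48 = \left(\left(70 - 16\right) \frac{1}{7} + \frac{20}{19}\right) \left(-7\right) 48 = \left(54 \cdot \frac{1}{7} + \frac{20}{19}\right) \left(-7\right) 48 = \left(\frac{54}{7} + \frac{20}{19}\right) \left(-7\right) 48 = \frac{1166}{133} \left(-7\right) 48 = \left(- \frac{1166}{19}\right) 48 = - \frac{55968}{19}$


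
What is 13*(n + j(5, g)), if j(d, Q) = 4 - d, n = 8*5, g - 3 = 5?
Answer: 507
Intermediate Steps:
g = 8 (g = 3 + 5 = 8)
n = 40
13*(n + j(5, g)) = 13*(40 + (4 - 1*5)) = 13*(40 + (4 - 5)) = 13*(40 - 1) = 13*39 = 507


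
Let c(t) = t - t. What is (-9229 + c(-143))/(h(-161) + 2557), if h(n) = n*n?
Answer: -9229/28478 ≈ -0.32407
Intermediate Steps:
c(t) = 0
h(n) = n**2
(-9229 + c(-143))/(h(-161) + 2557) = (-9229 + 0)/((-161)**2 + 2557) = -9229/(25921 + 2557) = -9229/28478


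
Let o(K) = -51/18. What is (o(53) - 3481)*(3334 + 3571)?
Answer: -144335215/6 ≈ -2.4056e+7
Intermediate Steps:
o(K) = -17/6 (o(K) = -51*1/18 = -17/6)
(o(53) - 3481)*(3334 + 3571) = (-17/6 - 3481)*(3334 + 3571) = -20903/6*6905 = -144335215/6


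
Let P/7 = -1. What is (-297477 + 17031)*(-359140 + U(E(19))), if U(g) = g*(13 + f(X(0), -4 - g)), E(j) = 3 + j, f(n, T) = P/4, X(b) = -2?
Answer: 100649966055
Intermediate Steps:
P = -7 (P = 7*(-1) = -7)
f(n, T) = -7/4
U(g) = 45*g/4 (U(g) = g*(13 - 7/4) = g*(45/4) = 45*g/4)
(-297477 + 17031)*(-359140 + U(E(19))) = (-297477 + 17031)*(-359140 + 45*(3 + 19)/4) = -280446*(-359140 + (45/4)*22) = -280446*(-359140 + 495/2) = -280446*(-717785/2) = 100649966055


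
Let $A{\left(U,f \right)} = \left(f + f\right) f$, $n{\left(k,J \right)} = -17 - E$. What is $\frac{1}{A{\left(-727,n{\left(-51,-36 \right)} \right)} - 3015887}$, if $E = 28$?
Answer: $- \frac{1}{3011837} \approx -3.3202 \cdot 10^{-7}$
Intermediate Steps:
$n{\left(k,J \right)} = -45$ ($n{\left(k,J \right)} = -17 - 28 = -45$)
$A{\left(U,f \right)} = 2 f^{2}$ ($A{\left(U,f \right)} = 2 f f = 2 f^{2}$)
$\frac{1}{A{\left(-727,n{\left(-51,-36 \right)} \right)} - 3015887} = \frac{1}{2 \left(-45\right)^{2} - 3015887} = \frac{1}{2 \cdot 2025 - 3015887} = \frac{1}{4050 - 3015887} = \frac{1}{-3011837} = - \frac{1}{3011837}$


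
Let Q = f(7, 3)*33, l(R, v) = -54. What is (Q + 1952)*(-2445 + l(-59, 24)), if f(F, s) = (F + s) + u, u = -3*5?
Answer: -4465713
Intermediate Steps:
u = -15
f(F, s) = -15 + F + s (f(F, s) = (F + s) - 15 = -15 + F + s)
Q = -165 (Q = (-15 + 7 + 3)*33 = -5*33 = -165)
(Q + 1952)*(-2445 + l(-59, 24)) = (-165 + 1952)*(-2445 - 54) = 1787*(-2499) = -4465713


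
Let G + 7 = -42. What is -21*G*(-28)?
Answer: -28812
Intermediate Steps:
G = -49 (G = -7 - 42 = -49)
-21*G*(-28) = -21*(-49)*(-28) = 1029*(-28) = -28812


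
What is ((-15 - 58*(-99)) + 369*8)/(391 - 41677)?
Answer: -2893/13762 ≈ -0.21022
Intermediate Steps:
((-15 - 58*(-99)) + 369*8)/(391 - 41677) = ((-15 + 5742) + 2952)/(-41286) = (5727 + 2952)*(-1/41286) = 8679*(-1/41286) = -2893/13762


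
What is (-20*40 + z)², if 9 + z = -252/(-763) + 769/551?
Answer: 2350705431637476/3607083481 ≈ 6.5169e+5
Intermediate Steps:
z = -436874/60059 (z = -9 + (-252/(-763) + 769/551) = -9 + (-252*(-1/763) + 769*(1/551)) = -9 + (36/109 + 769/551) = -9 + 103657/60059 = -436874/60059 ≈ -7.2741)
(-20*40 + z)² = (-20*40 - 436874/60059)² = (-800 - 436874/60059)² = (-48484074/60059)² = 2350705431637476/3607083481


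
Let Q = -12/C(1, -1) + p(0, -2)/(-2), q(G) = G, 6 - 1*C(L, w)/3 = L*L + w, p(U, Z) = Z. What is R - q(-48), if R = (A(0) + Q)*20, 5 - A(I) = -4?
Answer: 704/3 ≈ 234.67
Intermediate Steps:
C(L, w) = 18 - 3*w - 3*L² (C(L, w) = 18 - 3*(L*L + w) = 18 - 3*(L² + w) = 18 - 3*(w + L²) = 18 + (-3*w - 3*L²) = 18 - 3*w - 3*L²)
A(I) = 9 (A(I) = 5 - 1*(-4) = 5 + 4 = 9)
Q = ⅓ (Q = -12/(18 - 3*(-1) - 3*1²) - 2/(-2) = -12/(18 + 3 - 3*1) - 2*(-½) = -12/(18 + 3 - 3) + 1 = -12/18 + 1 = -12*1/18 + 1 = -⅔ + 1 = ⅓ ≈ 0.33333)
R = 560/3 (R = (9 + ⅓)*20 = (28/3)*20 = 560/3 ≈ 186.67)
R - q(-48) = 560/3 - 1*(-48) = 560/3 + 48 = 704/3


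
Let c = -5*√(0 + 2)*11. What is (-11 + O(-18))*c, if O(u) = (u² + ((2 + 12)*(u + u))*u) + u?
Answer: -515185*√2 ≈ -7.2858e+5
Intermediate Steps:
O(u) = u + 29*u² (O(u) = (u² + (14*(2*u))*u) + u = (u² + (28*u)*u) + u = (u² + 28*u²) + u = 29*u² + u = u + 29*u²)
c = -55*√2 (c = -5*√2*11 = -55*√2 ≈ -77.782)
(-11 + O(-18))*c = (-11 - 18*(1 + 29*(-18)))*(-55*√2) = (-11 - 18*(1 - 522))*(-55*√2) = (-11 - 18*(-521))*(-55*√2) = (-11 + 9378)*(-55*√2) = 9367*(-55*√2) = -515185*√2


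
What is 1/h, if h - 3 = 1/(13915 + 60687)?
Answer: 74602/223807 ≈ 0.33333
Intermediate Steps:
h = 223807/74602 (h = 3 + 1/(13915 + 60687) = 3 + 1/74602 = 223807/74602 ≈ 3.0000)
1/h = 1/(223807/74602) = 74602/223807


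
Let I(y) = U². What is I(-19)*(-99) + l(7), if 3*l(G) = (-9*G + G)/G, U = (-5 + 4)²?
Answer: -305/3 ≈ -101.67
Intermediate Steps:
U = 1 (U = (-1)² = 1)
I(y) = 1 (I(y) = 1² = 1)
l(G) = -8/3 (l(G) = ((-9*G + G)/G)/3 = ((-8*G)/G)/3 = (⅓)*(-8) = -8/3)
I(-19)*(-99) + l(7) = 1*(-99) - 8/3 = -99 - 8/3 = -305/3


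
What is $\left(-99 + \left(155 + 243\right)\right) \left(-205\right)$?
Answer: $-61295$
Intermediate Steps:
$\left(-99 + \left(155 + 243\right)\right) \left(-205\right) = \left(-99 + 398\right) \left(-205\right) = 299 \left(-205\right) = -61295$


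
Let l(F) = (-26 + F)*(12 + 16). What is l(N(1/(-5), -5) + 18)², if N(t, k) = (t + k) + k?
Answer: 6492304/25 ≈ 2.5969e+5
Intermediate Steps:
N(t, k) = t + 2*k (N(t, k) = (k + t) + k = t + 2*k)
l(F) = -728 + 28*F (l(F) = (-26 + F)*28 = -728 + 28*F)
l(N(1/(-5), -5) + 18)² = (-728 + 28*((1/(-5) + 2*(-5)) + 18))² = (-728 + 28*((-⅕ - 10) + 18))² = (-728 + 28*(-51/5 + 18))² = (-728 + 28*(39/5))² = (-728 + 1092/5)² = (-2548/5)² = 6492304/25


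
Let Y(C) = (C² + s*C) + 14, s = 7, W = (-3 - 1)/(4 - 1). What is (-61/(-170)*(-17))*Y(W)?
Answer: -1769/45 ≈ -39.311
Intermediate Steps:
W = -4/3 ≈ -1.3333
Y(C) = 14 + C² + 7*C (Y(C) = (C² + 7*C) + 14 = 14 + C² + 7*C)
(-61/(-170)*(-17))*Y(W) = (-61/(-170)*(-17))*(14 + (-4/3)² + 7*(-4/3)) = (-61*(-1/170)*(-17))*(14 + 16/9 - 28/3) = ((61/170)*(-17))*(58/9) = -61/10*58/9 = -1769/45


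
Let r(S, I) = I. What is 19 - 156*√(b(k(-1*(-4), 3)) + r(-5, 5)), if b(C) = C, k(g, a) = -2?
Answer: 19 - 156*√3 ≈ -251.20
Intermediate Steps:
19 - 156*√(b(k(-1*(-4), 3)) + r(-5, 5)) = 19 - 156*√(-2 + 5) = 19 - 156*√3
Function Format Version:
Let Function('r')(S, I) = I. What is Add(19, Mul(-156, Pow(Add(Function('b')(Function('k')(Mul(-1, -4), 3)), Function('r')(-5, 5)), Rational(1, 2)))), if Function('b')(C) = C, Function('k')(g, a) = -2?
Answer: Add(19, Mul(-156, Pow(3, Rational(1, 2)))) ≈ -251.20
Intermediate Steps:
Add(19, Mul(-156, Pow(Add(Function('b')(Function('k')(Mul(-1, -4), 3)), Function('r')(-5, 5)), Rational(1, 2)))) = Add(19, Mul(-156, Pow(Add(-2, 5), Rational(1, 2)))) = Add(19, Mul(-156, Pow(3, Rational(1, 2))))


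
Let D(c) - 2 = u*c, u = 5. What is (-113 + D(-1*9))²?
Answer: 24336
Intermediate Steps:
D(c) = 2 + 5*c
(-113 + D(-1*9))² = (-113 + (2 + 5*(-1*9)))² = (-113 + (2 + 5*(-9)))² = (-113 + (2 - 45))² = (-113 - 43)² = (-156)² = 24336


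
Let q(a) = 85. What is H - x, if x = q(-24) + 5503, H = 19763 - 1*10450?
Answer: 3725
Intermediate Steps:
H = 9313 (H = 19763 - 10450 = 9313)
x = 5588 (x = 85 + 5503 = 5588)
H - x = 9313 - 1*5588 = 9313 - 5588 = 3725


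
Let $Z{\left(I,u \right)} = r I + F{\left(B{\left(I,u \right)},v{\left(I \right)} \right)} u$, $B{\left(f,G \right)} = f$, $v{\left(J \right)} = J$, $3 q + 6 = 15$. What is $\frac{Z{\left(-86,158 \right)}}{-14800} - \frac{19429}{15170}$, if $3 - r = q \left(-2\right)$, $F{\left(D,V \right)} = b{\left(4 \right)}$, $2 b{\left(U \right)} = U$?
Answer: $- \frac{379191}{303400} \approx -1.2498$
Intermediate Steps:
$q = 3$ ($q = -2 + \frac{1}{3} \cdot 15 = -2 + 5 = 3$)
$b{\left(U \right)} = \frac{U}{2}$
$F{\left(D,V \right)} = 2$ ($F{\left(D,V \right)} = \frac{1}{2} \cdot 4 = 2$)
$r = 9$ ($r = 3 - 3 \left(-2\right) = 3 - -6 = 3 + 6 = 9$)
$Z{\left(I,u \right)} = 2 u + 9 I$ ($Z{\left(I,u \right)} = 9 I + 2 u = 2 u + 9 I$)
$\frac{Z{\left(-86,158 \right)}}{-14800} - \frac{19429}{15170} = \frac{2 \cdot 158 + 9 \left(-86\right)}{-14800} - \frac{19429}{15170} = \left(316 - 774\right) \left(- \frac{1}{14800}\right) - \frac{19429}{15170} = \left(-458\right) \left(- \frac{1}{14800}\right) - \frac{19429}{15170} = \frac{229}{7400} - \frac{19429}{15170} = - \frac{379191}{303400}$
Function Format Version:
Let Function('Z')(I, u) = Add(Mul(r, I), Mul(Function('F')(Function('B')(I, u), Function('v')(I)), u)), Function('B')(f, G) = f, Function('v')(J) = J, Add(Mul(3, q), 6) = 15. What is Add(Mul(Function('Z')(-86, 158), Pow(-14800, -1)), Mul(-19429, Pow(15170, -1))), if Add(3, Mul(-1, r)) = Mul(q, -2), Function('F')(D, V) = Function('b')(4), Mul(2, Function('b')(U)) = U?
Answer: Rational(-379191, 303400) ≈ -1.2498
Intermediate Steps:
q = 3 (q = Add(-2, Mul(Rational(1, 3), 15)) = Add(-2, 5) = 3)
Function('b')(U) = Mul(Rational(1, 2), U)
Function('F')(D, V) = 2 (Function('F')(D, V) = Mul(Rational(1, 2), 4) = 2)
r = 9 (r = Add(3, Mul(-1, Mul(3, -2))) = Add(3, Mul(-1, -6)) = Add(3, 6) = 9)
Function('Z')(I, u) = Add(Mul(2, u), Mul(9, I)) (Function('Z')(I, u) = Add(Mul(9, I), Mul(2, u)) = Add(Mul(2, u), Mul(9, I)))
Add(Mul(Function('Z')(-86, 158), Pow(-14800, -1)), Mul(-19429, Pow(15170, -1))) = Add(Mul(Add(Mul(2, 158), Mul(9, -86)), Pow(-14800, -1)), Mul(-19429, Pow(15170, -1))) = Add(Mul(Add(316, -774), Rational(-1, 14800)), Mul(-19429, Rational(1, 15170))) = Add(Mul(-458, Rational(-1, 14800)), Rational(-19429, 15170)) = Add(Rational(229, 7400), Rational(-19429, 15170)) = Rational(-379191, 303400)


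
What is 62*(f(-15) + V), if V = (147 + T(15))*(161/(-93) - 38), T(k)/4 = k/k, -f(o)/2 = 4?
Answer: -1117378/3 ≈ -3.7246e+5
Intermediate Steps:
f(o) = -8 (f(o) = -2*4 = -8)
T(k) = 4 (T(k) = 4*(k/k) = 4*1 = 4)
V = -557945/93 (V = (147 + 4)*(161/(-93) - 38) = 151*(161*(-1/93) - 38) = 151*(-161/93 - 38) = 151*(-3695/93) = -557945/93 ≈ -5999.4)
62*(f(-15) + V) = 62*(-8 - 557945/93) = 62*(-558689/93) = -1117378/3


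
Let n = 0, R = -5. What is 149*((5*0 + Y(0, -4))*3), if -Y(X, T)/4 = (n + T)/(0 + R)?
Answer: -7152/5 ≈ -1430.4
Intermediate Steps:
Y(X, T) = 4*T/5 (Y(X, T) = -4*(0 + T)/(0 - 5) = -4*T/(-5) = -4*T*(-1)/5 = -(-4)*T/5 = 4*T/5)
149*((5*0 + Y(0, -4))*3) = 149*((5*0 + (⅘)*(-4))*3) = 149*((0 - 16/5)*3) = 149*(-16/5*3) = 149*(-48/5) = -7152/5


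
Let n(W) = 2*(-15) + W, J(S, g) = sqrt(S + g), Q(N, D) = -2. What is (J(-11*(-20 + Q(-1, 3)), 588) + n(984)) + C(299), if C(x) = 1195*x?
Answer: 358259 + sqrt(830) ≈ 3.5829e+5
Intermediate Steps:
n(W) = -30 + W
(J(-11*(-20 + Q(-1, 3)), 588) + n(984)) + C(299) = (sqrt(-11*(-20 - 2) + 588) + (-30 + 984)) + 1195*299 = (sqrt(-11*(-22) + 588) + 954) + 357305 = (sqrt(242 + 588) + 954) + 357305 = (sqrt(830) + 954) + 357305 = (954 + sqrt(830)) + 357305 = 358259 + sqrt(830)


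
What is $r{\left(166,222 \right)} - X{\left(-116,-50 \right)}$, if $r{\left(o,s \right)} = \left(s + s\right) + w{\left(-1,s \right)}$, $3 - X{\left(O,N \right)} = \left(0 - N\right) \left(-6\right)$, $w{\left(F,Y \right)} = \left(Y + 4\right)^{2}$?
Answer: $51217$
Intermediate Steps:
$w{\left(F,Y \right)} = \left(4 + Y\right)^{2}$
$X{\left(O,N \right)} = 3 - 6 N$ ($X{\left(O,N \right)} = 3 - \left(0 - N\right) \left(-6\right) = 3 - - N \left(-6\right) = 3 - 6 N$)
$r{\left(o,s \right)} = \left(4 + s\right)^{2} + 2 s$ ($r{\left(o,s \right)} = \left(s + s\right) + \left(4 + s\right)^{2} = 2 s + \left(4 + s\right)^{2} = \left(4 + s\right)^{2} + 2 s$)
$r{\left(166,222 \right)} - X{\left(-116,-50 \right)} = \left(\left(4 + 222\right)^{2} + 2 \cdot 222\right) - \left(3 - -300\right) = \left(226^{2} + 444\right) - \left(3 + 300\right) = \left(51076 + 444\right) - 303 = 51520 - 303 = 51217$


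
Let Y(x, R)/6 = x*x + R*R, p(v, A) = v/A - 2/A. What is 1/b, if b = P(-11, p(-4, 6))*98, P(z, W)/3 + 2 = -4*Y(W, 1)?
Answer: -1/14700 ≈ -6.8027e-5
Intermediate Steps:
p(v, A) = -2/A + v/A
Y(x, R) = 6*R² + 6*x² (Y(x, R) = 6*(x*x + R*R) = 6*(x² + R²) = 6*(R² + x²) = 6*R² + 6*x²)
P(z, W) = -78 - 72*W² (P(z, W) = -6 + 3*(-4*(6*1² + 6*W²)) = -6 + 3*(-4*(6*1 + 6*W²)) = -6 + 3*(-4*(6 + 6*W²)) = -6 + 3*(-24 - 24*W²) = -6 + (-72 - 72*W²) = -78 - 72*W²)
b = -14700 (b = (-78 - 72*(-2 - 4)²/36)*98 = (-78 - 72*1²)*98 = (-78 - 72*(-1)²)*98 = (-78 - 72*1)*98 = (-78 - 72)*98 = -150*98 = -14700)
1/b = 1/(-14700) = -1/14700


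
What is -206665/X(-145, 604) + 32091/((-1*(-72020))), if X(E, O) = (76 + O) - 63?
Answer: -14864213153/44436340 ≈ -334.51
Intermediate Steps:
X(E, O) = 13 + O
-206665/X(-145, 604) + 32091/((-1*(-72020))) = -206665/(13 + 604) + 32091/((-1*(-72020))) = -206665/617 + 32091/72020 = -14864213153/44436340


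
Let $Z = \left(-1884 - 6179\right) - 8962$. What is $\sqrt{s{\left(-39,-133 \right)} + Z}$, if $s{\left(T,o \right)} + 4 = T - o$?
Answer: $i \sqrt{16935} \approx 130.13 i$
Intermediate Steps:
$s{\left(T,o \right)} = -4 + T - o$ ($s{\left(T,o \right)} = -4 + \left(T - o\right) = -4 + T - o$)
$Z = -17025$ ($Z = -8063 - 8962 = -17025$)
$\sqrt{s{\left(-39,-133 \right)} + Z} = \sqrt{\left(-4 - 39 - -133\right) - 17025} = \sqrt{\left(-4 - 39 + 133\right) - 17025} = \sqrt{90 - 17025} = \sqrt{-16935} = i \sqrt{16935}$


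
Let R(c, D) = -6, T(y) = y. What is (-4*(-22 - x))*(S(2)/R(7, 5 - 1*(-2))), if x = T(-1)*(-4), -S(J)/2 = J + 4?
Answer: 208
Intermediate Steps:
S(J) = -8 - 2*J (S(J) = -2*(J + 4) = -2*(4 + J) = -8 - 2*J)
x = 4 (x = -1*(-4) = 4)
(-4*(-22 - x))*(S(2)/R(7, 5 - 1*(-2))) = (-4*(-22 - 1*4))*((-8 - 2*2)/(-6)) = (-4*(-22 - 4))*((-8 - 4)*(-⅙)) = (-4*(-26))*(-12*(-⅙)) = 104*2 = 208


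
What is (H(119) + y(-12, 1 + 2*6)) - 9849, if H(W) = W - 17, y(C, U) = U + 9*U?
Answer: -9617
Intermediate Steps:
y(C, U) = 10*U
H(W) = -17 + W
(H(119) + y(-12, 1 + 2*6)) - 9849 = ((-17 + 119) + 10*(1 + 2*6)) - 9849 = (102 + 10*(1 + 12)) - 9849 = (102 + 10*13) - 9849 = (102 + 130) - 9849 = 232 - 9849 = -9617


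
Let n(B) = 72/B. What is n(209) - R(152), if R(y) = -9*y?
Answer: 285984/209 ≈ 1368.3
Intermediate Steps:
n(209) - R(152) = 72/209 - (-9)*152 = 72*(1/209) - 1*(-1368) = 72/209 + 1368 = 285984/209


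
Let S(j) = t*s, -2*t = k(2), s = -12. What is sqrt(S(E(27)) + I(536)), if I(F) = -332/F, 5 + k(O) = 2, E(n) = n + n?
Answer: I*sqrt(334330)/134 ≈ 4.315*I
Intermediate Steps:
E(n) = 2*n
k(O) = -3 (k(O) = -5 + 2 = -3)
t = 3/2 (t = -1/2*(-3) = 3/2 ≈ 1.5000)
S(j) = -18 (S(j) = (3/2)*(-12) = -18)
sqrt(S(E(27)) + I(536)) = sqrt(-18 - 332/536) = sqrt(-18 - 332*1/536) = sqrt(-18 - 83/134) = sqrt(-2495/134) = I*sqrt(334330)/134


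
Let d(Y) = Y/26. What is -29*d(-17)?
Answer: 493/26 ≈ 18.962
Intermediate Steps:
d(Y) = Y/26 (d(Y) = Y*(1/26) = Y/26)
-29*d(-17) = -29*(-17)/26 = -29*(-17/26) = 493/26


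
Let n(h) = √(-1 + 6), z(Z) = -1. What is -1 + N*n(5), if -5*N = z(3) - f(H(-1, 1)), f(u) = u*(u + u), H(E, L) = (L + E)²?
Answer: -1 + √5/5 ≈ -0.55279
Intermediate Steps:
H(E, L) = (E + L)²
f(u) = 2*u² (f(u) = u*(2*u) = 2*u²)
n(h) = √5
N = ⅕ (N = -(-1 - 2*((-1 + 1)²)²)/5 = -(-1 - 2*(0²)²)/5 = -(-1 - 2*0²)/5 = -(-1 - 2*0)/5 = -(-1 - 1*0)/5 = -(-1 + 0)/5 = -⅕*(-1) = ⅕ ≈ 0.20000)
-1 + N*n(5) = -1 + √5/5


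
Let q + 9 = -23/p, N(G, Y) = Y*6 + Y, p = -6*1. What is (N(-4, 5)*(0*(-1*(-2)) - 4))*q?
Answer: 2170/3 ≈ 723.33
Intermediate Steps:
p = -6
N(G, Y) = 7*Y (N(G, Y) = 6*Y + Y = 7*Y)
q = -31/6 (q = -9 - 23/(-6) = -9 - 23*(-⅙) = -9 + 23/6 = -31/6 ≈ -5.1667)
(N(-4, 5)*(0*(-1*(-2)) - 4))*q = ((7*5)*(0*(-1*(-2)) - 4))*(-31/6) = (35*(0*2 - 4))*(-31/6) = (35*(0 - 4))*(-31/6) = (35*(-4))*(-31/6) = -140*(-31/6) = 2170/3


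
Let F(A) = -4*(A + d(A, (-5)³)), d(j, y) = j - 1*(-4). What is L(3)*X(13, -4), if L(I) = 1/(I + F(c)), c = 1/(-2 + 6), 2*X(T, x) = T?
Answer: -13/30 ≈ -0.43333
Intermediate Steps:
X(T, x) = T/2
d(j, y) = 4 + j (d(j, y) = j + 4 = 4 + j)
c = ¼ (c = 1/4 = ¼ ≈ 0.25000)
F(A) = -16 - 8*A (F(A) = -4*(A + (4 + A)) = -4*(4 + 2*A) = -16 - 8*A)
L(I) = 1/(-18 + I) (L(I) = 1/(I + (-16 - 8*¼)) = 1/(I + (-16 - 2)) = 1/(I - 18) = 1/(-18 + I))
L(3)*X(13, -4) = ((½)*13)/(-18 + 3) = (13/2)/(-15) = -1/15*13/2 = -13/30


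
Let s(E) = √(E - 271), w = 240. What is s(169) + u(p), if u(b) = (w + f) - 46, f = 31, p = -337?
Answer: 225 + I*√102 ≈ 225.0 + 10.1*I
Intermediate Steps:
s(E) = √(-271 + E)
u(b) = 225 (u(b) = (240 + 31) - 46 = 271 - 46 = 225)
s(169) + u(p) = √(-271 + 169) + 225 = √(-102) + 225 = I*√102 + 225 = 225 + I*√102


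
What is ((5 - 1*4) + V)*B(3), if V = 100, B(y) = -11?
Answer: -1111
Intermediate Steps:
((5 - 1*4) + V)*B(3) = ((5 - 1*4) + 100)*(-11) = ((5 - 4) + 100)*(-11) = (1 + 100)*(-11) = 101*(-11) = -1111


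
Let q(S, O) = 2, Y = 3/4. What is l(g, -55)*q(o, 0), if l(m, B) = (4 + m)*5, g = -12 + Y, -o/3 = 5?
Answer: -145/2 ≈ -72.500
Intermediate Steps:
o = -15 (o = -3*5 = -15)
Y = ¾ (Y = 3*(¼) = ¾ ≈ 0.75000)
g = -45/4 (g = -12 + ¾ = -45/4 ≈ -11.250)
l(m, B) = 20 + 5*m
l(g, -55)*q(o, 0) = (20 + 5*(-45/4))*2 = (20 - 225/4)*2 = -145/4*2 = -145/2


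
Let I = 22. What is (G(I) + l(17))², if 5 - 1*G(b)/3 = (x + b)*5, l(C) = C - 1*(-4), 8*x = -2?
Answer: 1347921/16 ≈ 84245.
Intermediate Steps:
x = -¼ (x = (⅛)*(-2) = -¼ ≈ -0.25000)
l(C) = 4 + C (l(C) = C + 4 = 4 + C)
G(b) = 75/4 - 15*b (G(b) = 15 - 3*(-¼ + b)*5 = 15 - 3*(-5/4 + 5*b) = 15 + (15/4 - 15*b) = 75/4 - 15*b)
(G(I) + l(17))² = ((75/4 - 15*22) + (4 + 17))² = ((75/4 - 330) + 21)² = (-1245/4 + 21)² = (-1161/4)² = 1347921/16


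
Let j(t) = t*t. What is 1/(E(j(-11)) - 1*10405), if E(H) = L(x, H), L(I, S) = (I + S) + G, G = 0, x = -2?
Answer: -1/10286 ≈ -9.7219e-5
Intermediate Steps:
j(t) = t**2
L(I, S) = I + S (L(I, S) = (I + S) + 0 = I + S)
E(H) = -2 + H
1/(E(j(-11)) - 1*10405) = 1/((-2 + (-11)**2) - 1*10405) = 1/((-2 + 121) - 10405) = 1/(119 - 10405) = 1/(-10286) = -1/10286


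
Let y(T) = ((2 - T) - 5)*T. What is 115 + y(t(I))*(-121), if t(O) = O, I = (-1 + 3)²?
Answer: 3503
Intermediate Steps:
I = 4 (I = 2² = 4)
y(T) = T*(-3 - T) (y(T) = (-3 - T)*T = T*(-3 - T))
115 + y(t(I))*(-121) = 115 - 1*4*(3 + 4)*(-121) = 115 - 1*4*7*(-121) = 115 - 28*(-121) = 115 + 3388 = 3503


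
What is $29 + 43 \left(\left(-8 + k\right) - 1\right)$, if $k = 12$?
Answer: $158$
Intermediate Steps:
$29 + 43 \left(\left(-8 + k\right) - 1\right) = 29 + 43 \left(\left(-8 + 12\right) - 1\right) = 29 + 43 \left(4 - 1\right) = 29 + 43 \cdot 3 = 29 + 129 = 158$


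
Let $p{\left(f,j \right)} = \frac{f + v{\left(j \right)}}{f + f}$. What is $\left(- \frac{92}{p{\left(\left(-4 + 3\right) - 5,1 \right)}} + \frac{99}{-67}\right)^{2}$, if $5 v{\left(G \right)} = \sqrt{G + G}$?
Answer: $\frac{31339425199401}{904986889} + \frac{30868121520 \sqrt{2}}{13507267} \approx 37862.0$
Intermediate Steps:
$v{\left(G \right)} = \frac{\sqrt{2} \sqrt{G}}{5}$ ($v{\left(G \right)} = \frac{\sqrt{G + G}}{5} = \frac{\sqrt{2 G}}{5} = \frac{\sqrt{2} \sqrt{G}}{5}$)
$p{\left(f,j \right)} = \frac{f + \frac{\sqrt{2} \sqrt{j}}{5}}{2 f}$ ($p{\left(f,j \right)} = \frac{f + \frac{\sqrt{2} \sqrt{j}}{5}}{f + f} = \frac{f + \frac{\sqrt{2} \sqrt{j}}{5}}{2 f}$)
$\left(- \frac{92}{p{\left(\left(-4 + 3\right) - 5,1 \right)}} + \frac{99}{-67}\right)^{2} = \left(- \frac{92}{\frac{1}{10} \frac{1}{\left(-4 + 3\right) - 5} \left(5 \left(\left(-4 + 3\right) - 5\right) + \sqrt{2} \sqrt{1}\right)} + \frac{99}{-67}\right)^{2} = \left(- \frac{92}{\frac{1}{10} \frac{1}{-1 - 5} \left(5 \left(-1 - 5\right) + \sqrt{2} \cdot 1\right)} + 99 \left(- \frac{1}{67}\right)\right)^{2} = \left(- \frac{92}{\frac{1}{10} \frac{1}{-6} \left(5 \left(-6\right) + \sqrt{2}\right)} - \frac{99}{67}\right)^{2} = \left(- \frac{92}{\frac{1}{10} \left(- \frac{1}{6}\right) \left(-30 + \sqrt{2}\right)} - \frac{99}{67}\right)^{2} = \left(- \frac{92}{\frac{1}{2} - \frac{\sqrt{2}}{60}} - \frac{99}{67}\right)^{2} = \left(- \frac{99}{67} - \frac{92}{\frac{1}{2} - \frac{\sqrt{2}}{60}}\right)^{2}$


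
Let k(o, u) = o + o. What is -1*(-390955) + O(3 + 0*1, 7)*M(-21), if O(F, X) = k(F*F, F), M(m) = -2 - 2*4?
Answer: 390775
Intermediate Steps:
M(m) = -10 (M(m) = -2 - 8 = -10)
k(o, u) = 2*o
O(F, X) = 2*F² (O(F, X) = 2*(F*F) = 2*F²)
-1*(-390955) + O(3 + 0*1, 7)*M(-21) = -1*(-390955) + (2*(3 + 0*1)²)*(-10) = 390955 + (2*(3 + 0)²)*(-10) = 390955 + (2*3²)*(-10) = 390955 + (2*9)*(-10) = 390955 + 18*(-10) = 390955 - 180 = 390775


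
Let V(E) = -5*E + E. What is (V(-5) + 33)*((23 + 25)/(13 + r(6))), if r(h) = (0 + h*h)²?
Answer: 2544/1309 ≈ 1.9435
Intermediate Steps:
V(E) = -4*E
r(h) = h⁴ (r(h) = (0 + h²)² = (h²)² = h⁴)
(V(-5) + 33)*((23 + 25)/(13 + r(6))) = (-4*(-5) + 33)*((23 + 25)/(13 + 6⁴)) = (20 + 33)*(48/(13 + 1296)) = 53*(48/1309) = 2544/1309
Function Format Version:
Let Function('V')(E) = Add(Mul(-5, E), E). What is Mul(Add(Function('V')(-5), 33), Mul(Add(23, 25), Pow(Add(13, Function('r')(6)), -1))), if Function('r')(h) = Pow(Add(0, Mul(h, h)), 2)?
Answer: Rational(2544, 1309) ≈ 1.9435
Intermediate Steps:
Function('V')(E) = Mul(-4, E)
Function('r')(h) = Pow(h, 4) (Function('r')(h) = Pow(Add(0, Pow(h, 2)), 2) = Pow(Pow(h, 2), 2) = Pow(h, 4))
Mul(Add(Function('V')(-5), 33), Mul(Add(23, 25), Pow(Add(13, Function('r')(6)), -1))) = Mul(Add(Mul(-4, -5), 33), Mul(Add(23, 25), Pow(Add(13, Pow(6, 4)), -1))) = Mul(Add(20, 33), Mul(48, Pow(Add(13, 1296), -1))) = Mul(53, Mul(48, Pow(1309, -1))) = Mul(53, Mul(48, Rational(1, 1309))) = Mul(53, Rational(48, 1309)) = Rational(2544, 1309)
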